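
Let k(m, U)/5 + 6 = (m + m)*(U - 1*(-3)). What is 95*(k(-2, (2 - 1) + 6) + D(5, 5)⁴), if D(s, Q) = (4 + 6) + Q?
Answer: 4787525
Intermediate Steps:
D(s, Q) = 10 + Q
k(m, U) = -30 + 10*m*(3 + U) (k(m, U) = -30 + 5*((m + m)*(U - 1*(-3))) = -30 + 5*((2*m)*(U + 3)) = -30 + 5*((2*m)*(3 + U)) = -30 + 5*(2*m*(3 + U)) = -30 + 10*m*(3 + U))
95*(k(-2, (2 - 1) + 6) + D(5, 5)⁴) = 95*((-30 + 30*(-2) + 10*((2 - 1) + 6)*(-2)) + (10 + 5)⁴) = 95*((-30 - 60 + 10*(1 + 6)*(-2)) + 15⁴) = 95*((-30 - 60 + 10*7*(-2)) + 50625) = 95*((-30 - 60 - 140) + 50625) = 95*(-230 + 50625) = 95*50395 = 4787525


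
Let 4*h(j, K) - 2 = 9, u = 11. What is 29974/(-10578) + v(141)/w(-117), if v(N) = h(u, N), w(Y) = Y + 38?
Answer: -4794071/1671324 ≈ -2.8684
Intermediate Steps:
h(j, K) = 11/4 (h(j, K) = 1/2 + (1/4)*9 = 1/2 + 9/4 = 11/4)
w(Y) = 38 + Y
v(N) = 11/4
29974/(-10578) + v(141)/w(-117) = 29974/(-10578) + 11/(4*(38 - 117)) = 29974*(-1/10578) + (11/4)/(-79) = -14987/5289 + (11/4)*(-1/79) = -14987/5289 - 11/316 = -4794071/1671324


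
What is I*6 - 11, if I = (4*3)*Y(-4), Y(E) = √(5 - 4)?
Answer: 61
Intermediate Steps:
Y(E) = 1 (Y(E) = √1 = 1)
I = 12 (I = (4*3)*1 = 12*1 = 12)
I*6 - 11 = 12*6 - 11 = 72 - 11 = 61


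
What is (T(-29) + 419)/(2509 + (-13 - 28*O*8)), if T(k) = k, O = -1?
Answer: 39/272 ≈ 0.14338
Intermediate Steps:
(T(-29) + 419)/(2509 + (-13 - 28*O*8)) = (-29 + 419)/(2509 + (-13 - (-28)*8)) = 390/(2509 + (-13 - 28*(-8))) = 390/(2509 + (-13 + 224)) = 390/(2509 + 211) = 390/2720 = 390*(1/2720) = 39/272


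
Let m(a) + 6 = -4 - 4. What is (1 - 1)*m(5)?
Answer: 0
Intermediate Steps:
m(a) = -14 (m(a) = -6 + (-4 - 4) = -6 - 8 = -14)
(1 - 1)*m(5) = (1 - 1)*(-14) = 0*(-14) = 0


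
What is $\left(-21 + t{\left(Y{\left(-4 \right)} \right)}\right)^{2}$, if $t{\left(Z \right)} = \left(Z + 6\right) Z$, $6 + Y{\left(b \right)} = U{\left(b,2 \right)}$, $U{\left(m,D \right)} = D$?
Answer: $841$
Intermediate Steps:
$Y{\left(b \right)} = -4$ ($Y{\left(b \right)} = -6 + 2 = -4$)
$t{\left(Z \right)} = Z \left(6 + Z\right)$ ($t{\left(Z \right)} = \left(6 + Z\right) Z = Z \left(6 + Z\right)$)
$\left(-21 + t{\left(Y{\left(-4 \right)} \right)}\right)^{2} = \left(-21 - 4 \left(6 - 4\right)\right)^{2} = \left(-21 - 8\right)^{2} = \left(-29\right)^{2} = 841$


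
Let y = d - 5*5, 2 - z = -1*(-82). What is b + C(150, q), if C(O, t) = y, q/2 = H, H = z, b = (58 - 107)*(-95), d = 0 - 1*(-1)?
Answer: 4631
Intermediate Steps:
z = -80 (z = 2 - (-1)*(-82) = 2 - 1*82 = 2 - 82 = -80)
d = 1 (d = 0 + 1 = 1)
b = 4655 (b = -49*(-95) = 4655)
H = -80
q = -160 (q = 2*(-80) = -160)
y = -24 (y = 1 - 5*5 = 1 - 25 = -24)
C(O, t) = -24
b + C(150, q) = 4655 - 24 = 4631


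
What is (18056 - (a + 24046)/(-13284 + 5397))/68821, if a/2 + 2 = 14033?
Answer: 142459780/542791227 ≈ 0.26246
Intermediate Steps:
a = 28062 (a = -4 + 2*14033 = -4 + 28066 = 28062)
(18056 - (a + 24046)/(-13284 + 5397))/68821 = (18056 - (28062 + 24046)/(-13284 + 5397))/68821 = (18056 - 52108/(-7887))*(1/68821) = (18056 - 52108*(-1)/7887)*(1/68821) = (18056 - 1*(-52108/7887))*(1/68821) = (18056 + 52108/7887)*(1/68821) = (142459780/7887)*(1/68821) = 142459780/542791227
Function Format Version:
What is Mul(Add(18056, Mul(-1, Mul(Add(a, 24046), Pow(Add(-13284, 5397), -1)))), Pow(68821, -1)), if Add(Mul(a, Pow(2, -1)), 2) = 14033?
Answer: Rational(142459780, 542791227) ≈ 0.26246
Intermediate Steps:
a = 28062 (a = Add(-4, Mul(2, 14033)) = Add(-4, 28066) = 28062)
Mul(Add(18056, Mul(-1, Mul(Add(a, 24046), Pow(Add(-13284, 5397), -1)))), Pow(68821, -1)) = Mul(Add(18056, Mul(-1, Mul(Add(28062, 24046), Pow(Add(-13284, 5397), -1)))), Pow(68821, -1)) = Mul(Add(18056, Mul(-1, Mul(52108, Pow(-7887, -1)))), Rational(1, 68821)) = Mul(Add(18056, Mul(-1, Mul(52108, Rational(-1, 7887)))), Rational(1, 68821)) = Mul(Add(18056, Mul(-1, Rational(-52108, 7887))), Rational(1, 68821)) = Mul(Add(18056, Rational(52108, 7887)), Rational(1, 68821)) = Mul(Rational(142459780, 7887), Rational(1, 68821)) = Rational(142459780, 542791227)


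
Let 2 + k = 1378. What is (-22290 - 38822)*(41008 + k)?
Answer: -2590171008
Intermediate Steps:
k = 1376 (k = -2 + 1378 = 1376)
(-22290 - 38822)*(41008 + k) = (-22290 - 38822)*(41008 + 1376) = -61112*42384 = -2590171008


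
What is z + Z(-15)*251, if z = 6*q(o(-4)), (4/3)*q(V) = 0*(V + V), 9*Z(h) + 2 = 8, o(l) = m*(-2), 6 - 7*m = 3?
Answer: 502/3 ≈ 167.33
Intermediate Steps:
m = 3/7 (m = 6/7 - ⅐*3 = 6/7 - 3/7 = 3/7 ≈ 0.42857)
o(l) = -6/7 (o(l) = (3/7)*(-2) = -6/7)
Z(h) = ⅔ (Z(h) = -2/9 + (⅑)*8 = -2/9 + 8/9 = ⅔)
q(V) = 0 (q(V) = 3*(0*(V + V))/4 = 3*(0*(2*V))/4 = (¾)*0 = 0)
z = 0 (z = 6*0 = 0)
z + Z(-15)*251 = 0 + (⅔)*251 = 0 + 502/3 = 502/3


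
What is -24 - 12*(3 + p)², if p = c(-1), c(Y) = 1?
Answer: -216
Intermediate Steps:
p = 1
-24 - 12*(3 + p)² = -24 - 12*(3 + 1)² = -24 - 12*4² = -24 - 12*16 = -24 - 192 = -216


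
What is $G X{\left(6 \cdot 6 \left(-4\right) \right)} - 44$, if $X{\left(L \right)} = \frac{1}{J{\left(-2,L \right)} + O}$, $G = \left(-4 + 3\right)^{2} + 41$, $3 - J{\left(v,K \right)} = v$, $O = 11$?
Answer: $- \frac{331}{8} \approx -41.375$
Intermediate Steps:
$J{\left(v,K \right)} = 3 - v$
$G = 42$ ($G = \left(-1\right)^{2} + 41 = 1 + 41 = 42$)
$X{\left(L \right)} = \frac{1}{16}$ ($X{\left(L \right)} = \frac{1}{\left(3 - -2\right) + 11} = \frac{1}{\left(3 + 2\right) + 11} = \frac{1}{5 + 11} = \frac{1}{16}$)
$G X{\left(6 \cdot 6 \left(-4\right) \right)} - 44 = 42 \cdot \frac{1}{16} - 44 = \frac{21}{8} - 44 = - \frac{331}{8}$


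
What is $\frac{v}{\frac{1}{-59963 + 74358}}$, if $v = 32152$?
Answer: $462828040$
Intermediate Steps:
$\frac{v}{\frac{1}{-59963 + 74358}} = \frac{32152}{\frac{1}{-59963 + 74358}} = \frac{32152}{\frac{1}{14395}} = 32152 \frac{1}{\frac{1}{14395}} = 32152 \cdot 14395 = 462828040$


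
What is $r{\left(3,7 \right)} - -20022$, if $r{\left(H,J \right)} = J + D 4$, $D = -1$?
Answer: $20025$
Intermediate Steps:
$r{\left(H,J \right)} = -4 + J$ ($r{\left(H,J \right)} = J - 4 = -4 + J$)
$r{\left(3,7 \right)} - -20022 = \left(-4 + 7\right) - -20022 = 3 + 20022 = 20025$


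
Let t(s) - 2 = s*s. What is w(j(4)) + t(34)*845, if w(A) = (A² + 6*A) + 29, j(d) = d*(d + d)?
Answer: 979755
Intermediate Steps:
j(d) = 2*d² (j(d) = d*(2*d) = 2*d²)
w(A) = 29 + A² + 6*A
t(s) = 2 + s² (t(s) = 2 + s*s = 2 + s²)
w(j(4)) + t(34)*845 = (29 + (2*4²)² + 6*(2*4²)) + (2 + 34²)*845 = (29 + (2*16)² + 6*(2*16)) + (2 + 1156)*845 = (29 + 32² + 6*32) + 1158*845 = (29 + 1024 + 192) + 978510 = 1245 + 978510 = 979755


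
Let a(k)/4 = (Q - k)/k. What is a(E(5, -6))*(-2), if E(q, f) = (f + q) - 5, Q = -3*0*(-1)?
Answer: 8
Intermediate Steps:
Q = 0 (Q = 0*(-1) = 0)
E(q, f) = -5 + f + q
a(k) = -4 (a(k) = 4*((0 - k)/k) = 4*((-k)/k) = 4*(-1) = -4)
a(E(5, -6))*(-2) = -4*(-2) = 8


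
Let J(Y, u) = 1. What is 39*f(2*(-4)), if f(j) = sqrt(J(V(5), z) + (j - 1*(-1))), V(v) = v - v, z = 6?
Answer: 39*I*sqrt(6) ≈ 95.53*I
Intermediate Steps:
V(v) = 0
f(j) = sqrt(2 + j) (f(j) = sqrt(1 + (j - 1*(-1))) = sqrt(1 + (j + 1)) = sqrt(1 + (1 + j)) = sqrt(2 + j))
39*f(2*(-4)) = 39*sqrt(2 + 2*(-4)) = 39*sqrt(2 - 8) = 39*sqrt(-6) = 39*(I*sqrt(6)) = 39*I*sqrt(6)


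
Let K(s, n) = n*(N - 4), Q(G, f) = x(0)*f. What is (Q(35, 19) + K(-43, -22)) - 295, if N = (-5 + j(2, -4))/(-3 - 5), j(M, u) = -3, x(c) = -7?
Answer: -362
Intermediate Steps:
Q(G, f) = -7*f
N = 1 (N = (-5 - 3)/(-3 - 5) = -8/(-8) = -8*(-⅛) = 1)
K(s, n) = -3*n (K(s, n) = n*(1 - 4) = n*(-3) = -3*n)
(Q(35, 19) + K(-43, -22)) - 295 = (-7*19 - 3*(-22)) - 295 = (-133 + 66) - 295 = -67 - 295 = -362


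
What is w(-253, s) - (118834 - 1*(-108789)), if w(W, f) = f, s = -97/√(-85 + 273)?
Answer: -227623 - 97*√47/94 ≈ -2.2763e+5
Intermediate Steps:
s = -97*√47/94 ≈ -7.0745
w(-253, s) - (118834 - 1*(-108789)) = -97*√47/94 - (118834 - 1*(-108789)) = -97*√47/94 - (118834 + 108789) = -97*√47/94 - 1*227623 = -97*√47/94 - 227623 = -227623 - 97*√47/94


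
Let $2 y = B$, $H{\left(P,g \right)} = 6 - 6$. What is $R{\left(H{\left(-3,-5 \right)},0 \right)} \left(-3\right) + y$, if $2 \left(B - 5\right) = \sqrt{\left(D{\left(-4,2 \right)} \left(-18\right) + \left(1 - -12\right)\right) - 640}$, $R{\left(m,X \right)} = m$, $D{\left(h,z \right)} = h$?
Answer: $\frac{5}{2} + \frac{i \sqrt{555}}{4} \approx 2.5 + 5.8896 i$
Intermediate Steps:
$H{\left(P,g \right)} = 0$ ($H{\left(P,g \right)} = 6 - 6 = 0$)
$B = 5 + \frac{i \sqrt{555}}{2}$ ($B = 5 + \frac{\sqrt{\left(\left(-4\right) \left(-18\right) + \left(1 - -12\right)\right) - 640}}{2} = 5 + \frac{\sqrt{\left(72 + \left(1 + 12\right)\right) - 640}}{2} = 5 + \frac{\sqrt{\left(72 + 13\right) - 640}}{2} = 5 + \frac{\sqrt{85 - 640}}{2} = 5 + \frac{\sqrt{-555}}{2} = 5 + \frac{i \sqrt{555}}{2} \approx 5.0 + 11.779 i$)
$y = \frac{5}{2} + \frac{i \sqrt{555}}{4}$ ($y = \frac{5 + \frac{i \sqrt{555}}{2}}{2} = \frac{5}{2} + \frac{i \sqrt{555}}{4} \approx 2.5 + 5.8896 i$)
$R{\left(H{\left(-3,-5 \right)},0 \right)} \left(-3\right) + y = 0 \left(-3\right) + \left(\frac{5}{2} + \frac{i \sqrt{555}}{4}\right) = 0 + \left(\frac{5}{2} + \frac{i \sqrt{555}}{4}\right) = \frac{5}{2} + \frac{i \sqrt{555}}{4}$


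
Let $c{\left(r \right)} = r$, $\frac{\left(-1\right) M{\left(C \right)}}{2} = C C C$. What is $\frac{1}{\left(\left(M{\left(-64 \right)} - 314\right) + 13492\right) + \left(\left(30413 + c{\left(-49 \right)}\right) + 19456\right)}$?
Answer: $\frac{1}{587286} \approx 1.7027 \cdot 10^{-6}$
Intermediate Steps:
$M{\left(C \right)} = - 2 C^{3}$ ($M{\left(C \right)} = - 2 C C C = - 2 C^{2} C = - 2 C^{3}$)
$\frac{1}{\left(\left(M{\left(-64 \right)} - 314\right) + 13492\right) + \left(\left(30413 + c{\left(-49 \right)}\right) + 19456\right)} = \frac{1}{\left(\left(- 2 \left(-64\right)^{3} - 314\right) + 13492\right) + \left(\left(30413 - 49\right) + 19456\right)} = \frac{1}{\left(\left(\left(-2\right) \left(-262144\right) - 314\right) + 13492\right) + \left(30364 + 19456\right)} = \frac{1}{\left(\left(524288 - 314\right) + 13492\right) + 49820} = \frac{1}{\left(523974 + 13492\right) + 49820} = \frac{1}{537466 + 49820} = \frac{1}{587286}$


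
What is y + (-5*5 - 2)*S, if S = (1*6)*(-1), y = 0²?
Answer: 162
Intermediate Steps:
y = 0
S = -6 (S = 6*(-1) = -6)
y + (-5*5 - 2)*S = 0 + (-5*5 - 2)*(-6) = 0 + (-25 - 2)*(-6) = 0 - 27*(-6) = 0 + 162 = 162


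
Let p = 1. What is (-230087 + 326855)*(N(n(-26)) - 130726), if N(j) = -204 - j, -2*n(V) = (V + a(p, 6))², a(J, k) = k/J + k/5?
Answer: -316318334976/25 ≈ -1.2653e+10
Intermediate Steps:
a(J, k) = k/5 + k/J (a(J, k) = k/J + k*(⅕) = k/J + k/5 = k/5 + k/J)
n(V) = -(36/5 + V)²/2 (n(V) = -(V + ((⅕)*6 + 6/1))²/2 = -(V + (6/5 + 6*1))²/2 = -(V + (6/5 + 6))²/2 = -(V + 36/5)²/2 = -(36/5 + V)²/2)
(-230087 + 326855)*(N(n(-26)) - 130726) = (-230087 + 326855)*((-204 - (-1)*(36 + 5*(-26))²/50) - 130726) = 96768*((-204 - (-1)*(36 - 130)²/50) - 130726) = 96768*((-204 - (-1)*(-94)²/50) - 130726) = 96768*((-204 - (-1)*8836/50) - 130726) = 96768*((-204 - 1*(-4418/25)) - 130726) = 96768*((-204 + 4418/25) - 130726) = 96768*(-682/25 - 130726) = 96768*(-3268832/25) = -316318334976/25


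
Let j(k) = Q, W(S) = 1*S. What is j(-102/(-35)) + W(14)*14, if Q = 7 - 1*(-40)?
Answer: 243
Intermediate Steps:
Q = 47 (Q = 7 + 40 = 47)
W(S) = S
j(k) = 47
j(-102/(-35)) + W(14)*14 = 47 + 14*14 = 47 + 196 = 243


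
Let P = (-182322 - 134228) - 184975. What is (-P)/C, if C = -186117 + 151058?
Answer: -501525/35059 ≈ -14.305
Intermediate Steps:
P = -501525 (P = -316550 - 184975 = -501525)
C = -35059
(-P)/C = -1*(-501525)/(-35059) = 501525*(-1/35059) = -501525/35059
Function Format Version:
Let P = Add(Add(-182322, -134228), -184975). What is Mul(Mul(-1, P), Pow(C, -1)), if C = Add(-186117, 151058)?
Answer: Rational(-501525, 35059) ≈ -14.305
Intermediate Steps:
P = -501525 (P = Add(-316550, -184975) = -501525)
C = -35059
Mul(Mul(-1, P), Pow(C, -1)) = Mul(Mul(-1, -501525), Pow(-35059, -1)) = Mul(501525, Rational(-1, 35059)) = Rational(-501525, 35059)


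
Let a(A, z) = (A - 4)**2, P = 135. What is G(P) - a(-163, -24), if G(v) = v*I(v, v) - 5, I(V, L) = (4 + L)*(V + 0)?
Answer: 2505381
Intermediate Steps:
I(V, L) = V*(4 + L) (I(V, L) = (4 + L)*V = V*(4 + L))
a(A, z) = (-4 + A)**2
G(v) = -5 + v**2*(4 + v) (G(v) = v*(v*(4 + v)) - 5 = v**2*(4 + v) - 5 = -5 + v**2*(4 + v))
G(P) - a(-163, -24) = (-5 + 135**2*(4 + 135)) - (-4 - 163)**2 = (-5 + 18225*139) - 1*(-167)**2 = (-5 + 2533275) - 1*27889 = 2533270 - 27889 = 2505381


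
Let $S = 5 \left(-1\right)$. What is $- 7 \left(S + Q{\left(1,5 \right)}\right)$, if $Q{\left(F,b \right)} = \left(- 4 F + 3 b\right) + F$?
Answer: $-49$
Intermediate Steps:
$Q{\left(F,b \right)} = - 3 F + 3 b$
$S = -5$
$- 7 \left(S + Q{\left(1,5 \right)}\right) = - 7 \left(-5 + \left(\left(-3\right) 1 + 3 \cdot 5\right)\right) = - 7 \left(-5 + \left(-3 + 15\right)\right) = - 7 \left(-5 + 12\right) = \left(-7\right) 7 = -49$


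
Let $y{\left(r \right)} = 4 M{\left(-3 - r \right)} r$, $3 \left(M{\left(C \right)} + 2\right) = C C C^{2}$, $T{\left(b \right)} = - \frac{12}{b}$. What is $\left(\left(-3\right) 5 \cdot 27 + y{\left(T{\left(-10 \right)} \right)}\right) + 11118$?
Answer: $\frac{35003973}{3125} \approx 11201.0$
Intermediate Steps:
$M{\left(C \right)} = -2 + \frac{C^{4}}{3}$ ($M{\left(C \right)} = -2 + \frac{C C C^{2}}{3} = -2 + \frac{C^{2} C^{2}}{3} = -2 + \frac{C^{4}}{3}$)
$y{\left(r \right)} = r \left(-8 + \frac{4 \left(-3 - r\right)^{4}}{3}\right)$ ($y{\left(r \right)} = 4 \left(-2 + \frac{\left(-3 - r\right)^{4}}{3}\right) r = \left(-8 + \frac{4 \left(-3 - r\right)^{4}}{3}\right) r = r \left(-8 + \frac{4 \left(-3 - r\right)^{4}}{3}\right)$)
$\left(\left(-3\right) 5 \cdot 27 + y{\left(T{\left(-10 \right)} \right)}\right) + 11118 = \left(\left(-3\right) 5 \cdot 27 + \frac{4 \left(- \frac{12}{-10}\right) \left(-6 + \left(3 - \frac{12}{-10}\right)^{4}\right)}{3}\right) + 11118 = \left(\left(-15\right) 27 + \frac{4 \left(\left(-12\right) \left(- \frac{1}{10}\right)\right) \left(-6 + \left(3 - - \frac{6}{5}\right)^{4}\right)}{3}\right) + 11118 = \left(-405 + \frac{4}{3} \cdot \frac{6}{5} \left(-6 + \left(3 + \frac{6}{5}\right)^{4}\right)\right) + 11118 = \left(-405 + \frac{4}{3} \cdot \frac{6}{5} \left(-6 + \left(\frac{21}{5}\right)^{4}\right)\right) + 11118 = \left(-405 + \frac{4}{3} \cdot \frac{6}{5} \left(-6 + \frac{194481}{625}\right)\right) + 11118 = \left(-405 + \frac{4}{3} \cdot \frac{6}{5} \cdot \frac{190731}{625}\right) + 11118 = \left(-405 + \frac{1525848}{3125}\right) + 11118 = \frac{260223}{3125} + 11118 = \frac{35003973}{3125}$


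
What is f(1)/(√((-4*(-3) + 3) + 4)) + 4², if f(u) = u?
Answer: 16 + √19/19 ≈ 16.229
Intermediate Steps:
f(1)/(√((-4*(-3) + 3) + 4)) + 4² = 1/√((-4*(-3) + 3) + 4) + 4² = 1/√((12 + 3) + 4) + 16 = 1/√(15 + 4) + 16 = 1/√19 + 16 = 1*(√19/19) + 16 = √19/19 + 16 = 16 + √19/19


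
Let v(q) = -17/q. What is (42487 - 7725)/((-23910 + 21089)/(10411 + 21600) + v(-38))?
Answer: 6040731788/62427 ≈ 96765.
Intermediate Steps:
(42487 - 7725)/((-23910 + 21089)/(10411 + 21600) + v(-38)) = (42487 - 7725)/((-23910 + 21089)/(10411 + 21600) - 17/(-38)) = 34762/(-2821/32011 - 17*(-1/38)) = 34762/(-2821*1/32011 + 17/38) = 34762/(-403/4573 + 17/38) = 34762/(62427/173774) = 34762*(173774/62427) = 6040731788/62427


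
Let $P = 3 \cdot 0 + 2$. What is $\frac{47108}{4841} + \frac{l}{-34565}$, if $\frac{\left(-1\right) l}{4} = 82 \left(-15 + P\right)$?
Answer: $\frac{1607645996}{167329165} \approx 9.6077$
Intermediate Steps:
$P = 2$ ($P = 0 + 2 = 2$)
$l = 4264$ ($l = - 4 \cdot 82 \left(-15 + 2\right) = - 4 \cdot 82 \left(-13\right) = \left(-4\right) \left(-1066\right) = 4264$)
$\frac{47108}{4841} + \frac{l}{-34565} = \frac{47108}{4841} + \frac{4264}{-34565} = 47108 \cdot \frac{1}{4841} + 4264 \left(- \frac{1}{34565}\right) = \frac{47108}{4841} - \frac{4264}{34565} = \frac{1607645996}{167329165}$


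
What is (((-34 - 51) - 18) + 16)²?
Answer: 7569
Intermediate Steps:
(((-34 - 51) - 18) + 16)² = ((-85 - 18) + 16)² = (-103 + 16)² = (-87)² = 7569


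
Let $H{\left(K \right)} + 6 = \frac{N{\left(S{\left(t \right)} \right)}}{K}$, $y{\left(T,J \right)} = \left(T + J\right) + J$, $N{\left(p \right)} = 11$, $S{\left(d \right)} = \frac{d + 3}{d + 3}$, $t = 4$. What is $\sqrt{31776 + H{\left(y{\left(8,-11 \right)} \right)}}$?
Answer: $\frac{\sqrt{6226766}}{14} \approx 178.24$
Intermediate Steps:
$S{\left(d \right)} = 1$ ($S{\left(d \right)} = \frac{3 + d}{3 + d} = 1$)
$y{\left(T,J \right)} = T + 2 J$ ($y{\left(T,J \right)} = \left(J + T\right) + J = T + 2 J$)
$H{\left(K \right)} = -6 + \frac{11}{K}$
$\sqrt{31776 + H{\left(y{\left(8,-11 \right)} \right)}} = \sqrt{31776 - \left(6 - \frac{11}{8 + 2 \left(-11\right)}\right)} = \sqrt{31776 - \left(6 - \frac{11}{8 - 22}\right)} = \sqrt{31776 - \left(6 - \frac{11}{-14}\right)} = \sqrt{31776 + \left(-6 + 11 \left(- \frac{1}{14}\right)\right)} = \sqrt{31776 - \frac{95}{14}} = \sqrt{\frac{444769}{14}} = \frac{\sqrt{6226766}}{14}$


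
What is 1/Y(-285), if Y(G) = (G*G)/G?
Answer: -1/285 ≈ -0.0035088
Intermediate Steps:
Y(G) = G (Y(G) = G²/G = G)
1/Y(-285) = 1/(-285) = -1/285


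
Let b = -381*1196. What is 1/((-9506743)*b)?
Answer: 1/4331994623268 ≈ 2.3084e-13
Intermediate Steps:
b = -455676
1/((-9506743)*b) = 1/(-9506743*(-455676)) = -1/9506743*(-1/455676) = 1/4331994623268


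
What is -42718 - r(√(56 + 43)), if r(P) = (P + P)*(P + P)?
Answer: -43114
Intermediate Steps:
r(P) = 4*P² (r(P) = (2*P)*(2*P) = 4*P²)
-42718 - r(√(56 + 43)) = -42718 - 4*(√(56 + 43))² = -42718 - 4*(√99)² = -42718 - 4*(3*√11)² = -42718 - 4*99 = -42718 - 1*396 = -42718 - 396 = -43114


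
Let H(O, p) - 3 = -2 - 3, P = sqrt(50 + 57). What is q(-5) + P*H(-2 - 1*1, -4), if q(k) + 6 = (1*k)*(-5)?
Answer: 19 - 2*sqrt(107) ≈ -1.6882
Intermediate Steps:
P = sqrt(107) ≈ 10.344
H(O, p) = -2 (H(O, p) = 3 + (-2 - 3) = 3 - 5 = -2)
q(k) = -6 - 5*k (q(k) = -6 + (1*k)*(-5) = -6 + k*(-5) = -6 - 5*k)
q(-5) + P*H(-2 - 1*1, -4) = (-6 - 5*(-5)) + sqrt(107)*(-2) = (-6 + 25) - 2*sqrt(107) = 19 - 2*sqrt(107)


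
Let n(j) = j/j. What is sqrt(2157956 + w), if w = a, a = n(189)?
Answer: 3*sqrt(239773) ≈ 1469.0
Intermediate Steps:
n(j) = 1
a = 1
w = 1
sqrt(2157956 + w) = sqrt(2157956 + 1) = sqrt(2157957) = 3*sqrt(239773)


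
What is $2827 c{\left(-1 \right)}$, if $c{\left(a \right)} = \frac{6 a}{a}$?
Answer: $16962$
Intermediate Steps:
$c{\left(a \right)} = 6$
$2827 c{\left(-1 \right)} = 2827 \cdot 6 = 16962$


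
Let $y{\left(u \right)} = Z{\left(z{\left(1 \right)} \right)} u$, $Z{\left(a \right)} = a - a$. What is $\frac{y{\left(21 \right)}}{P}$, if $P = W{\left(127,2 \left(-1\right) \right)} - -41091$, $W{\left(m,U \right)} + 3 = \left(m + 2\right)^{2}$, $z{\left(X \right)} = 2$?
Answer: $0$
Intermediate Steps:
$Z{\left(a \right)} = 0$
$W{\left(m,U \right)} = -3 + \left(2 + m\right)^{2}$ ($W{\left(m,U \right)} = -3 + \left(m + 2\right)^{2} = -3 + \left(2 + m\right)^{2}$)
$y{\left(u \right)} = 0$ ($y{\left(u \right)} = 0 u = 0$)
$P = 57729$ ($P = \left(-3 + \left(2 + 127\right)^{2}\right) - -41091 = \left(-3 + 129^{2}\right) + 41091 = \left(-3 + 16641\right) + 41091 = 16638 + 41091 = 57729$)
$\frac{y{\left(21 \right)}}{P} = \frac{0}{57729} = 0 \cdot \frac{1}{57729} = 0$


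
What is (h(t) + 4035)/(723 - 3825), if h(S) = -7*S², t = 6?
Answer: -1261/1034 ≈ -1.2195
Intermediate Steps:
(h(t) + 4035)/(723 - 3825) = (-7*6² + 4035)/(723 - 3825) = (-7*36 + 4035)/(-3102) = (-252 + 4035)*(-1/3102) = 3783*(-1/3102) = -1261/1034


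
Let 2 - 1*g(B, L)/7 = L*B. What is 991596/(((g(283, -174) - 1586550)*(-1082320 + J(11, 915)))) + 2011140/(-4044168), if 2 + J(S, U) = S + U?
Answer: -4688892525321077/9428830047795501 ≈ -0.49729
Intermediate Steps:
g(B, L) = 14 - 7*B*L (g(B, L) = 14 - 7*L*B = 14 - 7*B*L)
J(S, U) = -2 + S + U (J(S, U) = -2 + (S + U) = -2 + S + U)
991596/(((g(283, -174) - 1586550)*(-1082320 + J(11, 915)))) + 2011140/(-4044168) = 991596/((((14 - 7*283*(-174)) - 1586550)*(-1082320 + (-2 + 11 + 915)))) + 2011140/(-4044168) = 991596/((((14 + 344694) - 1586550)*(-1082320 + 924))) + 2011140*(-1/4044168) = 991596/(((344708 - 1586550)*(-1081396))) - 55865/112338 = 991596/((-1241842*(-1081396))) - 55865/112338 = 991596/1342922971432 - 55865/112338 = 991596*(1/1342922971432) - 55865/112338 = 247899/335730742858 - 55865/112338 = -4688892525321077/9428830047795501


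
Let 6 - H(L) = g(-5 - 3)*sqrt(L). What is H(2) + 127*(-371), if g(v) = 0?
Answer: -47111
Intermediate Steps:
H(L) = 6 (H(L) = 6 - 0*sqrt(L) = 6 - 1*0 = 6 + 0 = 6)
H(2) + 127*(-371) = 6 + 127*(-371) = 6 - 47117 = -47111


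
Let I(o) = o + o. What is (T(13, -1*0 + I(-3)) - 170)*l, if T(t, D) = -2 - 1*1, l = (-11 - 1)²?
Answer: -24912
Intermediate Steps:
I(o) = 2*o
l = 144 (l = (-12)² = 144)
T(t, D) = -3 (T(t, D) = -2 - 1 = -3)
(T(13, -1*0 + I(-3)) - 170)*l = (-3 - 170)*144 = -173*144 = -24912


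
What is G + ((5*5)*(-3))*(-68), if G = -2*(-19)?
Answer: 5138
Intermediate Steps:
G = 38
G + ((5*5)*(-3))*(-68) = 38 + ((5*5)*(-3))*(-68) = 38 + (25*(-3))*(-68) = 38 - 75*(-68) = 38 + 5100 = 5138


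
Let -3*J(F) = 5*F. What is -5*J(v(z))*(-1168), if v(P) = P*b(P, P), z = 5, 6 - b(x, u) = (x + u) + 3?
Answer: 1022000/3 ≈ 3.4067e+5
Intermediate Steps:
b(x, u) = 3 - u - x (b(x, u) = 6 - ((x + u) + 3) = 6 - ((u + x) + 3) = 6 - (3 + u + x) = 6 + (-3 - u - x) = 3 - u - x)
v(P) = P*(3 - 2*P) (v(P) = P*(3 - P - P) = P*(3 - 2*P))
J(F) = -5*F/3
-5*J(v(z))*(-1168) = -(-25)*5*(3 - 2*5)/3*(-1168) = -(-25)*5*(3 - 10)/3*(-1168) = -(-25)*5*(-7)/3*(-1168) = -(-25)*(-35)/3*(-1168) = -5*175/3*(-1168) = -875/3*(-1168) = 1022000/3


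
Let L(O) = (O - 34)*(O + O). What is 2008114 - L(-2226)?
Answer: -8053406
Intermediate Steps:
L(O) = 2*O*(-34 + O) (L(O) = (-34 + O)*(2*O) = 2*O*(-34 + O))
2008114 - L(-2226) = 2008114 - 2*(-2226)*(-34 - 2226) = 2008114 - 2*(-2226)*(-2260) = 2008114 - 1*10061520 = 2008114 - 10061520 = -8053406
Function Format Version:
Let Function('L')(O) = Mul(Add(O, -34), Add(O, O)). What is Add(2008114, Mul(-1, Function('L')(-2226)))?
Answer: -8053406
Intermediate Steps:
Function('L')(O) = Mul(2, O, Add(-34, O)) (Function('L')(O) = Mul(Add(-34, O), Mul(2, O)) = Mul(2, O, Add(-34, O)))
Add(2008114, Mul(-1, Function('L')(-2226))) = Add(2008114, Mul(-1, Mul(2, -2226, Add(-34, -2226)))) = Add(2008114, Mul(-1, Mul(2, -2226, -2260))) = Add(2008114, Mul(-1, 10061520)) = Add(2008114, -10061520) = -8053406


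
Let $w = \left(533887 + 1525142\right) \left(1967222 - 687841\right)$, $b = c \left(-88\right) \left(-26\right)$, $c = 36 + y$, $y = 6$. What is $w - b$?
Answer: $2634282484953$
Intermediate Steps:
$c = 42$ ($c = 36 + 6 = 42$)
$b = 96096$ ($b = 42 \left(-88\right) \left(-26\right) = \left(-3696\right) \left(-26\right) = 96096$)
$w = 2634282581049$ ($w = 2059029 \cdot 1279381 = 2634282581049$)
$w - b = 2634282581049 - 96096 = 2634282484953$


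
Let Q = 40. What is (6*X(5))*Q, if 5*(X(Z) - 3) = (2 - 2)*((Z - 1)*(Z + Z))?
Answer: 720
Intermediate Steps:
X(Z) = 3 (X(Z) = 3 + ((2 - 2)*((Z - 1)*(Z + Z)))/5 = 3 + (0*((-1 + Z)*(2*Z)))/5 = 3 + (0*(2*Z*(-1 + Z)))/5 = 3 + (⅕)*0 = 3 + 0 = 3)
(6*X(5))*Q = (6*3)*40 = 18*40 = 720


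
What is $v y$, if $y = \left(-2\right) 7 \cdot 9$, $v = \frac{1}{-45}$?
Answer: $\frac{14}{5} \approx 2.8$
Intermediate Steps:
$v = - \frac{1}{45} \approx -0.022222$
$y = -126$ ($y = \left(-14\right) 9 = -126$)
$v y = \left(- \frac{1}{45}\right) \left(-126\right) = \frac{14}{5}$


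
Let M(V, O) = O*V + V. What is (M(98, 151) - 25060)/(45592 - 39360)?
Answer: -2541/1558 ≈ -1.6309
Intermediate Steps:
M(V, O) = V + O*V
(M(98, 151) - 25060)/(45592 - 39360) = (98*(1 + 151) - 25060)/(45592 - 39360) = (98*152 - 25060)/6232 = (14896 - 25060)*(1/6232) = -10164*1/6232 = -2541/1558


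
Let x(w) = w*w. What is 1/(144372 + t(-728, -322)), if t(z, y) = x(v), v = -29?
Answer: 1/145213 ≈ 6.8864e-6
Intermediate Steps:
x(w) = w²
t(z, y) = 841 (t(z, y) = (-29)² = 841)
1/(144372 + t(-728, -322)) = 1/(144372 + 841) = 1/145213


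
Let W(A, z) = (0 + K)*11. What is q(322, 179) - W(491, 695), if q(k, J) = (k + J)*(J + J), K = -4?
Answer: 179402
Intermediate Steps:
q(k, J) = 2*J*(J + k) (q(k, J) = (J + k)*(2*J) = 2*J*(J + k))
W(A, z) = -44 (W(A, z) = (0 - 4)*11 = -4*11 = -44)
q(322, 179) - W(491, 695) = 2*179*(179 + 322) - 1*(-44) = 2*179*501 + 44 = 179358 + 44 = 179402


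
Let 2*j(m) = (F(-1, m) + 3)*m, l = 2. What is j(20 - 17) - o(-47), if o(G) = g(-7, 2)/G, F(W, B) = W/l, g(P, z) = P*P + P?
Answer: 873/188 ≈ 4.6436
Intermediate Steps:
g(P, z) = P + P² (g(P, z) = P² + P = P + P²)
F(W, B) = W/2
o(G) = 42/G (o(G) = (-7*(1 - 7))/G = (-7*(-6))/G = 42/G)
j(m) = 5*m/4 (j(m) = (((½)*(-1) + 3)*m)/2 = ((-½ + 3)*m)/2 = (5*m/2)/2 = 5*m/4)
j(20 - 17) - o(-47) = 5*(20 - 17)/4 - 42/(-47) = (5/4)*3 - 42*(-1)/47 = 15/4 - 1*(-42/47) = 15/4 + 42/47 = 873/188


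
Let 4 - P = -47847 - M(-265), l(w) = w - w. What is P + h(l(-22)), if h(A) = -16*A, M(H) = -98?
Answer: 47753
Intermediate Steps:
l(w) = 0
P = 47753 (P = 4 - (-47847 - 1*(-98)) = 4 - (-47847 + 98) = 4 - 1*(-47749) = 4 + 47749 = 47753)
P + h(l(-22)) = 47753 - 16*0 = 47753 + 0 = 47753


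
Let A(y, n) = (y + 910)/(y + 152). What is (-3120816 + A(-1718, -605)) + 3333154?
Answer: 166261058/783 ≈ 2.1234e+5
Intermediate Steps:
A(y, n) = (910 + y)/(152 + y)
(-3120816 + A(-1718, -605)) + 3333154 = (-3120816 + (910 - 1718)/(152 - 1718)) + 3333154 = (-3120816 - 808/(-1566)) + 3333154 = (-3120816 - 1/1566*(-808)) + 3333154 = (-3120816 + 404/783) + 3333154 = -2443598524/783 + 3333154 = 166261058/783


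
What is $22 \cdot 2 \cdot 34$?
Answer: $1496$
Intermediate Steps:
$22 \cdot 2 \cdot 34 = 22 \cdot 68 = 1496$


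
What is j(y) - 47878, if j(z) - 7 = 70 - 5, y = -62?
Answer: -47806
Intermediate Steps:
j(z) = 72 (j(z) = 7 + (70 - 5) = 7 + 65 = 72)
j(y) - 47878 = 72 - 47878 = -47806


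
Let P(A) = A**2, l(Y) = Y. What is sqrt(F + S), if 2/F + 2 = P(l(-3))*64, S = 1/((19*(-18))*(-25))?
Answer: sqrt(96376322)/163590 ≈ 0.060011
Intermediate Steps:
S = 1/8550 (S = 1/(-342*(-25)) = 1/8550 ≈ 0.00011696)
F = 1/287 (F = 2/(-2 + (-3)**2*64) = 2/(-2 + 9*64) = 2/(-2 + 576) = 2/574 = 2*(1/574) = 1/287 ≈ 0.0034843)
sqrt(F + S) = sqrt(1/287 + 1/8550) = sqrt(8837/2453850) = sqrt(96376322)/163590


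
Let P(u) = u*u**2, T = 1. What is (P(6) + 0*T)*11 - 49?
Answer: 2327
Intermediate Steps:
P(u) = u**3
(P(6) + 0*T)*11 - 49 = (6**3 + 0*1)*11 - 49 = (216 + 0)*11 - 49 = 216*11 - 49 = 2376 - 49 = 2327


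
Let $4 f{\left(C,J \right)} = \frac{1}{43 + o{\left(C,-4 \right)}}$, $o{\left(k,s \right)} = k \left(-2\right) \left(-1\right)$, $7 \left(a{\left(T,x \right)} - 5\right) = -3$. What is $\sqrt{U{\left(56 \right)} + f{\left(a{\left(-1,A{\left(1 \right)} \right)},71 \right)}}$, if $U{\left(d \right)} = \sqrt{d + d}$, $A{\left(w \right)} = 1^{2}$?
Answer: $\frac{\sqrt{2555 + 2131600 \sqrt{7}}}{730} \approx 3.2539$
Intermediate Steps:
$A{\left(w \right)} = 1$
$a{\left(T,x \right)} = \frac{32}{7}$ ($a{\left(T,x \right)} = 5 + \frac{1}{7} \left(-3\right) = 5 - \frac{3}{7} = \frac{32}{7}$)
$o{\left(k,s \right)} = 2 k$ ($o{\left(k,s \right)} = - 2 k \left(-1\right) = 2 k$)
$U{\left(d \right)} = \sqrt{2} \sqrt{d}$ ($U{\left(d \right)} = \sqrt{2 d} = \sqrt{2} \sqrt{d}$)
$f{\left(C,J \right)} = \frac{1}{4 \left(43 + 2 C\right)}$
$\sqrt{U{\left(56 \right)} + f{\left(a{\left(-1,A{\left(1 \right)} \right)},71 \right)}} = \sqrt{\sqrt{2} \sqrt{56} + \frac{1}{4 \left(43 + 2 \cdot \frac{32}{7}\right)}} = \sqrt{\sqrt{2} \cdot 2 \sqrt{14} + \frac{1}{4 \left(43 + \frac{64}{7}\right)}} = \sqrt{4 \sqrt{7} + \frac{1}{4 \cdot \frac{365}{7}}} = \sqrt{4 \sqrt{7} + \frac{1}{4} \cdot \frac{7}{365}} = \sqrt{4 \sqrt{7} + \frac{7}{1460}} = \sqrt{\frac{7}{1460} + 4 \sqrt{7}}$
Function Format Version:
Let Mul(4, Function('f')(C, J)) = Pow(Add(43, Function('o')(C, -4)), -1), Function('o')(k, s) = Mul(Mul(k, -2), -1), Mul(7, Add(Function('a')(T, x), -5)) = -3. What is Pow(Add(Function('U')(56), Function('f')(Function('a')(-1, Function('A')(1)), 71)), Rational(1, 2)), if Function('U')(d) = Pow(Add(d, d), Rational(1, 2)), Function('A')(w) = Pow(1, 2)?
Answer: Mul(Rational(1, 730), Pow(Add(2555, Mul(2131600, Pow(7, Rational(1, 2)))), Rational(1, 2))) ≈ 3.2539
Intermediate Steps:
Function('A')(w) = 1
Function('a')(T, x) = Rational(32, 7) (Function('a')(T, x) = Add(5, Mul(Rational(1, 7), -3)) = Add(5, Rational(-3, 7)) = Rational(32, 7))
Function('o')(k, s) = Mul(2, k) (Function('o')(k, s) = Mul(Mul(-2, k), -1) = Mul(2, k))
Function('U')(d) = Mul(Pow(2, Rational(1, 2)), Pow(d, Rational(1, 2))) (Function('U')(d) = Pow(Mul(2, d), Rational(1, 2)) = Mul(Pow(2, Rational(1, 2)), Pow(d, Rational(1, 2))))
Function('f')(C, J) = Mul(Rational(1, 4), Pow(Add(43, Mul(2, C)), -1))
Pow(Add(Function('U')(56), Function('f')(Function('a')(-1, Function('A')(1)), 71)), Rational(1, 2)) = Pow(Add(Mul(Pow(2, Rational(1, 2)), Pow(56, Rational(1, 2))), Mul(Rational(1, 4), Pow(Add(43, Mul(2, Rational(32, 7))), -1))), Rational(1, 2)) = Pow(Add(Mul(Pow(2, Rational(1, 2)), Mul(2, Pow(14, Rational(1, 2)))), Mul(Rational(1, 4), Pow(Add(43, Rational(64, 7)), -1))), Rational(1, 2)) = Pow(Add(Mul(4, Pow(7, Rational(1, 2))), Mul(Rational(1, 4), Pow(Rational(365, 7), -1))), Rational(1, 2)) = Pow(Add(Mul(4, Pow(7, Rational(1, 2))), Mul(Rational(1, 4), Rational(7, 365))), Rational(1, 2)) = Pow(Add(Mul(4, Pow(7, Rational(1, 2))), Rational(7, 1460)), Rational(1, 2)) = Pow(Add(Rational(7, 1460), Mul(4, Pow(7, Rational(1, 2)))), Rational(1, 2))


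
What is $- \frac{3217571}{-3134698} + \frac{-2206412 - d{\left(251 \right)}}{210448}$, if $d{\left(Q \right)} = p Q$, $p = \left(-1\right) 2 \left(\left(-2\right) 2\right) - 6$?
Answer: $- \frac{222888482863}{23560390168} \approx -9.4603$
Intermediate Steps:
$p = 2$ ($p = \left(-2\right) \left(-4\right) - 6 = 8 - 6 = 2$)
$d{\left(Q \right)} = 2 Q$
$- \frac{3217571}{-3134698} + \frac{-2206412 - d{\left(251 \right)}}{210448} = - \frac{3217571}{-3134698} + \frac{-2206412 - 2 \cdot 251}{210448} = \left(-3217571\right) \left(- \frac{1}{3134698}\right) + \left(-2206412 - 502\right) \frac{1}{210448} = \frac{459653}{447814} + \left(-2206412 - 502\right) \frac{1}{210448} = \frac{459653}{447814} - \frac{1103457}{105224} = - \frac{222888482863}{23560390168}$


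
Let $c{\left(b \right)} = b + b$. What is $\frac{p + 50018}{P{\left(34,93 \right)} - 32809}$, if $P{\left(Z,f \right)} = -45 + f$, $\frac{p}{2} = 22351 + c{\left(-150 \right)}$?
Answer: $- \frac{520}{181} \approx -2.8729$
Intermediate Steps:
$c{\left(b \right)} = 2 b$
$p = 44102$ ($p = 2 \left(22351 + 2 \left(-150\right)\right) = 2 \left(22351 - 300\right) = 2 \cdot 22051 = 44102$)
$\frac{p + 50018}{P{\left(34,93 \right)} - 32809} = \frac{44102 + 50018}{\left(-45 + 93\right) - 32809} = \frac{94120}{48 - 32809} = \frac{94120}{-32761} = 94120 \left(- \frac{1}{32761}\right) = - \frac{520}{181}$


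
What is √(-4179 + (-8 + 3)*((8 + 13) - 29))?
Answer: I*√4139 ≈ 64.335*I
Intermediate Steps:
√(-4179 + (-8 + 3)*((8 + 13) - 29)) = √(-4179 - 5*(21 - 29)) = √(-4179 - 5*(-8)) = √(-4179 + 40) = √(-4139) = I*√4139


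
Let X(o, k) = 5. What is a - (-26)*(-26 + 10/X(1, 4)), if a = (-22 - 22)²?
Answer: 1312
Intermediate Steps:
a = 1936 (a = (-44)² = 1936)
a - (-26)*(-26 + 10/X(1, 4)) = 1936 - (-26)*(-26 + 10/5) = 1936 - (-26)*(-26 + 10*(⅕)) = 1936 - (-26)*(-26 + 2) = 1936 - (-26)*(-24) = 1936 - 1*624 = 1936 - 624 = 1312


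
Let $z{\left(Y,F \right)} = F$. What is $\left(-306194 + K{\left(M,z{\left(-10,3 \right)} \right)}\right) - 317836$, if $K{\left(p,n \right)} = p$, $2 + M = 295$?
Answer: $-623737$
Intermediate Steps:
$M = 293$ ($M = -2 + 295 = 293$)
$\left(-306194 + K{\left(M,z{\left(-10,3 \right)} \right)}\right) - 317836 = \left(-306194 + 293\right) - 317836 = -305901 - 317836 = -623737$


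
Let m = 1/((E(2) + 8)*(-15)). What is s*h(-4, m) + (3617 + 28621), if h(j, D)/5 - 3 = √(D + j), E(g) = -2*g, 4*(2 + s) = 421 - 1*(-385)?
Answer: 70461/2 + 133*I*√3615/4 ≈ 35231.0 + 1999.2*I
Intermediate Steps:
s = 399/2 (s = -2 + (421 - 1*(-385))/4 = -2 + (421 + 385)/4 = -2 + (¼)*806 = -2 + 403/2 = 399/2 ≈ 199.50)
m = -1/60 (m = 1/((-2*2 + 8)*(-15)) = -1/15/(-4 + 8) = -1/15/4 = (¼)*(-1/15) = -1/60 ≈ -0.016667)
h(j, D) = 15 + 5*√(D + j)
s*h(-4, m) + (3617 + 28621) = 399*(15 + 5*√(-1/60 - 4))/2 + (3617 + 28621) = 399*(15 + 5*√(-241/60))/2 + 32238 = 399*(15 + 5*(I*√3615/30))/2 + 32238 = 399*(15 + I*√3615/6)/2 + 32238 = (5985/2 + 133*I*√3615/4) + 32238 = 70461/2 + 133*I*√3615/4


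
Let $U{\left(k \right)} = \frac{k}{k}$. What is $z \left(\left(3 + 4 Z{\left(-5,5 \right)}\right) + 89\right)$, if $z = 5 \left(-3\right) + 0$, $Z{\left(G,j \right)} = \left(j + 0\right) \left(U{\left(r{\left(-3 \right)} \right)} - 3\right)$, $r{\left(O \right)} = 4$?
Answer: $-780$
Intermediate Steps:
$U{\left(k \right)} = 1$
$Z{\left(G,j \right)} = - 2 j$ ($Z{\left(G,j \right)} = \left(j + 0\right) \left(1 - 3\right) = j \left(-2\right) = - 2 j$)
$z = -15$ ($z = -15 + 0 = -15$)
$z \left(\left(3 + 4 Z{\left(-5,5 \right)}\right) + 89\right) = - 15 \left(\left(3 + 4 \left(\left(-2\right) 5\right)\right) + 89\right) = - 15 \left(\left(3 + 4 \left(-10\right)\right) + 89\right) = - 15 \left(\left(3 - 40\right) + 89\right) = - 15 \left(-37 + 89\right) = \left(-15\right) 52 = -780$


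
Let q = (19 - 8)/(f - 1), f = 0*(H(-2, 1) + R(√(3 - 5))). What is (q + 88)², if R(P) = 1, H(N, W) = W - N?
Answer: 5929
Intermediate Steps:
f = 0 (f = 0*((1 - 1*(-2)) + 1) = 0*((1 + 2) + 1) = 0*(3 + 1) = 0*4 = 0)
q = -11 (q = (19 - 8)/(0 - 1) = 11/(-1) = 11*(-1) = -11)
(q + 88)² = (-11 + 88)² = 77² = 5929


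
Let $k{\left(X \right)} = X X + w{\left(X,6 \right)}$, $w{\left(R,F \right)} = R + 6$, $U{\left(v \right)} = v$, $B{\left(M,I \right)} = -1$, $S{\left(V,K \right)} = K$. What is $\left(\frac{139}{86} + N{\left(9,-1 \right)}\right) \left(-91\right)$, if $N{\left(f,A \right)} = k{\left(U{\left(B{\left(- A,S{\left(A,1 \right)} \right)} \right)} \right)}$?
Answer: $- \frac{59605}{86} \approx -693.08$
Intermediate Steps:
$w{\left(R,F \right)} = 6 + R$
$k{\left(X \right)} = 6 + X + X^{2}$ ($k{\left(X \right)} = X X + \left(6 + X\right) = X^{2} + \left(6 + X\right) = 6 + X + X^{2}$)
$N{\left(f,A \right)} = 6$ ($N{\left(f,A \right)} = 6 - 1 + \left(-1\right)^{2} = 6 - 1 + 1 = 6$)
$\left(\frac{139}{86} + N{\left(9,-1 \right)}\right) \left(-91\right) = \left(\frac{139}{86} + 6\right) \left(-91\right) = \frac{655}{86} \left(-91\right) = - \frac{59605}{86}$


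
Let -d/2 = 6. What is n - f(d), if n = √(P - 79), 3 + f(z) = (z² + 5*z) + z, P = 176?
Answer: -69 + √97 ≈ -59.151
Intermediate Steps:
d = -12 (d = -2*6 = -12)
f(z) = -3 + z² + 6*z (f(z) = -3 + ((z² + 5*z) + z) = -3 + (z² + 6*z) = -3 + z² + 6*z)
n = √97 (n = √(176 - 79) = √97 ≈ 9.8489)
n - f(d) = √97 - (-3 + (-12)² + 6*(-12)) = √97 - (-3 + 144 - 72) = √97 - 1*69 = √97 - 69 = -69 + √97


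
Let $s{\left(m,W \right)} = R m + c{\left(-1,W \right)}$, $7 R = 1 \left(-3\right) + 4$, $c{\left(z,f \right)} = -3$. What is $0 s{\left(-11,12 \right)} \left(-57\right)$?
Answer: $0$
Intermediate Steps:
$R = \frac{1}{7}$ ($R = \frac{1 \left(-3\right) + 4}{7} = \frac{-3 + 4}{7} = \frac{1}{7} \cdot 1 = \frac{1}{7} \approx 0.14286$)
$s{\left(m,W \right)} = -3 + \frac{m}{7}$ ($s{\left(m,W \right)} = \frac{m}{7} - 3 = -3 + \frac{m}{7}$)
$0 s{\left(-11,12 \right)} \left(-57\right) = 0 \left(-3 + \frac{1}{7} \left(-11\right)\right) \left(-57\right) = 0 \left(-3 - \frac{11}{7}\right) \left(-57\right) = 0 \left(- \frac{32}{7}\right) \left(-57\right) = 0 \left(-57\right) = 0$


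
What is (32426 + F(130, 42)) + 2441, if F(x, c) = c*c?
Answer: 36631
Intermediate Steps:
F(x, c) = c²
(32426 + F(130, 42)) + 2441 = (32426 + 42²) + 2441 = (32426 + 1764) + 2441 = 34190 + 2441 = 36631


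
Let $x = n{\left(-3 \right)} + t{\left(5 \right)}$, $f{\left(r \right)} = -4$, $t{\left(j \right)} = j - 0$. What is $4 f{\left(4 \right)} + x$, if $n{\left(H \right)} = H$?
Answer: $-14$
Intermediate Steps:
$t{\left(j \right)} = j$ ($t{\left(j \right)} = j + 0 = j$)
$x = 2$ ($x = -3 + 5 = 2$)
$4 f{\left(4 \right)} + x = 4 \left(-4\right) + 2 = -16 + 2 = -14$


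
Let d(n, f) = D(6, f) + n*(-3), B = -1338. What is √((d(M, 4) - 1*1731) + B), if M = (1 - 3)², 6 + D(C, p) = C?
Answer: I*√3081 ≈ 55.507*I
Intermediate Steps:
D(C, p) = -6 + C
M = 4 (M = (-2)² = 4)
d(n, f) = -3*n (d(n, f) = (-6 + 6) + n*(-3) = 0 - 3*n = -3*n)
√((d(M, 4) - 1*1731) + B) = √((-3*4 - 1*1731) - 1338) = √((-12 - 1731) - 1338) = √(-1743 - 1338) = √(-3081) = I*√3081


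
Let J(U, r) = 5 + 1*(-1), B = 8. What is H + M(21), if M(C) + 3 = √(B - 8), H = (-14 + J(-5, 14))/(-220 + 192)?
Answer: -37/14 ≈ -2.6429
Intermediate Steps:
J(U, r) = 4 (J(U, r) = 5 - 1 = 4)
H = 5/14 (H = (-14 + 4)/(-220 + 192) = -10/(-28) = -10*(-1/28) = 5/14 ≈ 0.35714)
M(C) = -3 (M(C) = -3 + √(8 - 8) = -3 + √0 = -3 + 0 = -3)
H + M(21) = 5/14 - 3 = -37/14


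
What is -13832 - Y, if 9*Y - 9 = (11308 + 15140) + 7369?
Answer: -158314/9 ≈ -17590.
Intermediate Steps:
Y = 33826/9 (Y = 1 + ((11308 + 15140) + 7369)/9 = 1 + (26448 + 7369)/9 = 1 + (⅑)*33817 = 1 + 33817/9 = 33826/9 ≈ 3758.4)
-13832 - Y = -13832 - 1*33826/9 = -13832 - 33826/9 = -158314/9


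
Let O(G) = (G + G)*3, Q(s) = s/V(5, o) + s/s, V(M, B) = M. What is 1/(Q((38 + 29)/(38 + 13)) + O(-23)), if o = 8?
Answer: -255/34868 ≈ -0.0073133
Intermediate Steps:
Q(s) = 1 + s/5 (Q(s) = s/5 + s/s = s*(⅕) + 1 = s/5 + 1 = 1 + s/5)
O(G) = 6*G (O(G) = (2*G)*3 = 6*G)
1/(Q((38 + 29)/(38 + 13)) + O(-23)) = 1/((1 + ((38 + 29)/(38 + 13))/5) + 6*(-23)) = 1/((1 + (67/51)/5) - 138) = 1/((1 + (67*(1/51))/5) - 138) = 1/((1 + (⅕)*(67/51)) - 138) = 1/((1 + 67/255) - 138) = 1/(322/255 - 138) = 1/(-34868/255) = -255/34868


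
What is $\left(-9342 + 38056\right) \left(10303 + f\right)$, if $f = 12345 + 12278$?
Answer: $1002865164$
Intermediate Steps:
$f = 24623$
$\left(-9342 + 38056\right) \left(10303 + f\right) = \left(-9342 + 38056\right) \left(10303 + 24623\right) = 28714 \cdot 34926 = 1002865164$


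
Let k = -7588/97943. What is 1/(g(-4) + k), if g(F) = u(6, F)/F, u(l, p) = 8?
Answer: -97943/203474 ≈ -0.48135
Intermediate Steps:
k = -7588/97943 (k = -7588*1/97943 = -7588/97943 ≈ -0.077474)
g(F) = 8/F
1/(g(-4) + k) = 1/(8/(-4) - 7588/97943) = 1/(8*(-¼) - 7588/97943) = 1/(-2 - 7588/97943) = 1/(-203474/97943) = -97943/203474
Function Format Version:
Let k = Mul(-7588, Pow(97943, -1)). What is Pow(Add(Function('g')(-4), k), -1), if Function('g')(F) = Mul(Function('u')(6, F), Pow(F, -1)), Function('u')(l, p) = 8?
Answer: Rational(-97943, 203474) ≈ -0.48135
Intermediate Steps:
k = Rational(-7588, 97943) (k = Mul(-7588, Rational(1, 97943)) = Rational(-7588, 97943) ≈ -0.077474)
Function('g')(F) = Mul(8, Pow(F, -1))
Pow(Add(Function('g')(-4), k), -1) = Pow(Add(Mul(8, Pow(-4, -1)), Rational(-7588, 97943)), -1) = Pow(Add(Mul(8, Rational(-1, 4)), Rational(-7588, 97943)), -1) = Pow(Add(-2, Rational(-7588, 97943)), -1) = Pow(Rational(-203474, 97943), -1) = Rational(-97943, 203474)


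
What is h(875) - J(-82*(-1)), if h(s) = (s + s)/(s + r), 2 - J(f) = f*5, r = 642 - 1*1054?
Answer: 190654/463 ≈ 411.78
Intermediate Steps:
r = -412 (r = 642 - 1054 = -412)
J(f) = 2 - 5*f (J(f) = 2 - f*5 = 2 - 5*f)
h(s) = 2*s/(-412 + s) (h(s) = (s + s)/(s - 412) = (2*s)/(-412 + s) = 2*s/(-412 + s))
h(875) - J(-82*(-1)) = 2*875/(-412 + 875) - (2 - (-410)*(-1)) = 2*875/463 - (2 - 5*82) = 2*875*(1/463) - (2 - 410) = 1750/463 - 1*(-408) = 1750/463 + 408 = 190654/463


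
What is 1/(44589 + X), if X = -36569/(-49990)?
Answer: 49990/2229040679 ≈ 2.2427e-5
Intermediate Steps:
X = 36569/49990 (X = -36569*(-1/49990) = 36569/49990 ≈ 0.73153)
1/(44589 + X) = 1/(44589 + 36569/49990) = 1/(2229040679/49990) = 49990/2229040679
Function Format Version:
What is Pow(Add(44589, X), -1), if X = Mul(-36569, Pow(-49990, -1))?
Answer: Rational(49990, 2229040679) ≈ 2.2427e-5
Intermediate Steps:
X = Rational(36569, 49990) (X = Mul(-36569, Rational(-1, 49990)) = Rational(36569, 49990) ≈ 0.73153)
Pow(Add(44589, X), -1) = Pow(Add(44589, Rational(36569, 49990)), -1) = Pow(Rational(2229040679, 49990), -1) = Rational(49990, 2229040679)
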